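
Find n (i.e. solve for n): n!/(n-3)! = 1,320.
12
n!/(n-3)! = n×(n-1)×(n-2), a product of 3 consecutive integers ≈ (n−1)^3. 1,320^(1/3) + 1 ≈ 12.0; check n = 12: 12×11×10 = 1,320 ✓. So n = 12.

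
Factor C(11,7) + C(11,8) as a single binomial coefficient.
C(12,8)

Working:
By Pascal's identity: C(11,7) + C(11,8) = C(12,8) = 495.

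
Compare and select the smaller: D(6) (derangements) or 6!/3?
6!/3

Reasoning: D(6) = (6-1)·[D(5) + D(4)] = 5·[44 + 9] = 265; 6!/3 = 720/3 = 240.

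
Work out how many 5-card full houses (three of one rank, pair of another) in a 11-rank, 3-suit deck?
330

Triple rank: 11. Triple suits: C(3,3)=1. Pair rank: 10. Pair suits: C(3,2)=3. Total: 330.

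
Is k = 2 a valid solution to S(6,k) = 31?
Yes

Reasoning: S(6,2) = 2·S(5,2) + S(5,1) = 2·15 + 1 = 31, which equals 31.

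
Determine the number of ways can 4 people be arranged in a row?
Arrangements of 4 distinct objects: 4! = 24.
Final answer: 24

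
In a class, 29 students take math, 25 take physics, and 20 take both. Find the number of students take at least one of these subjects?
34

Solution: |A∪B| = |A|+|B|-|A∩B| = 29+25-20 = 34.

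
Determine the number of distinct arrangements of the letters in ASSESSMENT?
75,600

Reasoning: Word has 10 letters (A=1, S=4, E=2, M=1, N=1, T=1). Arrangements: 10!/Π(k!) = 75,600.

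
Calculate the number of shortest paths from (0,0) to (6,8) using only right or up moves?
3,003

Solution: Choose 6 rights from 14 moves: C(14,6) = 3,003.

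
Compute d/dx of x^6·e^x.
(6x^5 + x^6)e^x
Product rule: d/dx[x^6]·e^x + x^6·d/dx[e^x] = 6x^{5}e^x + x^6e^x.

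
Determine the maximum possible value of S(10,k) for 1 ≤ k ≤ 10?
42,525

Row S(10,k) for k = 1..10 (via S(n,k) = k·S(n−1,k) + S(n−1,k−1)): 1, 511, 9,330, 34,105, 42,525, 22,827, 5,880, 750, 45, 1. The row is unimodal; maximum at k = 5: 42,525.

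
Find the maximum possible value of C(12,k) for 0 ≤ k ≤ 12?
924

Maximum at k = 6: C(12,6) = 924.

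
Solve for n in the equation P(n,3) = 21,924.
29

P(n,3) = n(n−1)(n−2) is increasing in n; n(n−1)(n−2) ≈ (n−1)^3 = 21,924 gives n ≈ 29.0. Check: P(27,3) = 17,550, P(28,3) = 19,656, P(29,3) = 21,924 ✓. So n = 29.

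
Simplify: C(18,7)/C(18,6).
12/7

C(n,k+1)/C(n,k) = (n−k)/(k+1). Here (18−6)/(6+1) = 12/7 = 12/7.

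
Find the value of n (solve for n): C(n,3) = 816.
18

Explanation: C(n,3) = n(n−1)(n−2)/3! is increasing in n, and n(n−1)(n−2) = 3!·816 = 4,896 ≈ (n−1)^3 gives n ≈ 18.0. Check: C(16,3) = 560, C(17,3) = 680, C(18,3) = 816 ✓. So n = 18.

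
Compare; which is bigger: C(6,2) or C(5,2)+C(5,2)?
C(5,2)+C(5,2)

C(6,2)=15; C(5,2)+C(5,2)=10+10=20.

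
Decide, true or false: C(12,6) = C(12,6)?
Symmetry C(n,k) = C(n,n-k): C(12,6) = 924 and C(12,6) = 924. Both sides agree, so the statement holds.
Final answer: True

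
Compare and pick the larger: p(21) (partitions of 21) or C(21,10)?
C(21,10)

Pentagonal recurrence p(n) = p(n−1) + p(n−2) − p(n−5) − p(n−7) + …: p(21) = p(20) + p(19) − p(16) − p(14) + p(9) + p(6) = 627 + 490 − 231 − 135 + 30 + 11 = 792; C(21,10) = 352,716.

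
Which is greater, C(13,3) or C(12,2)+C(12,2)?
C(13,3)
C(13,3)=286; C(12,2)+C(12,2)=66+66=132.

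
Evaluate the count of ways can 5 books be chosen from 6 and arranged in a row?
P(6,5) = 6!/(6-5)! = 720.
Final answer: 720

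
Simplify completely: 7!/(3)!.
This equals 7×6×...×4 = 840.

Answer: 840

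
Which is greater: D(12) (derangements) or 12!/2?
12!/2

Working:
D(12) = (12-1)·[D(11) + D(10)] = 11·[14,684,570 + 1,334,961] = 176,214,841; 12!/2 = 479,001,600/2 = 239,500,800.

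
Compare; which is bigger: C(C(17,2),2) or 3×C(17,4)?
C(C(17,2),2)
C(C(17,2),2)=9,180, 3×C(17,4)=7,140.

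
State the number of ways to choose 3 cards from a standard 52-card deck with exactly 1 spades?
9,633

13 spades and 39 non-spades: C(13,1) × C(39,2) = 13 × 741 = 9,633.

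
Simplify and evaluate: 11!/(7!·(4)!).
330

Reasoning: This is C(11,7) = 330.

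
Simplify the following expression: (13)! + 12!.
6,706,022,400

Working:
(13)! + 12! = (13)·12! + 12! = (13+1)·12! = 14·12! = 6,706,022,400.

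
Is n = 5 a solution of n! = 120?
Yes

Reasoning: 5! = 5·4! = 5·24 = 120, which equals 120.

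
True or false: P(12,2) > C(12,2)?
P(12,2) = 132 and C(12,2) = 66; P(n,r) = r! × C(n,r) so P > C whenever r ≥ 2.
Final answer: True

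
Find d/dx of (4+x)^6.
Using the power rule: d/dx (4+x)^6 = 6(4+x)^{5}.
Final answer: 6(4+x)^5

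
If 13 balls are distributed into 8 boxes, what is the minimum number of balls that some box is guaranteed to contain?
2

Reasoning: Pigeonhole: ⌈13/8⌉ = 2.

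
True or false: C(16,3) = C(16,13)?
True

Working:
C(16,3) = C(16,16-3) by the symmetry property; both equal 560.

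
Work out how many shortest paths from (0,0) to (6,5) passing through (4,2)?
To (4,2): C(6,4)=15. From there: C(5,2)=10. Total: 150.

Answer: 150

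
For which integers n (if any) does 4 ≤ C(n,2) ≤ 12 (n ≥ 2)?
C(3,2)=3; C(4,2)=6; C(5,2)=10; C(6,2)=15. So valid n = 4, 5.

Answer: 4, 5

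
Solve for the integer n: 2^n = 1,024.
10

Explanation: 2^10 = 1,024, so n = 10.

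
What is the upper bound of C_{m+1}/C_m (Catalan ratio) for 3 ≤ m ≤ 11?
46/13

C_{m+1}/C_m = 2(2m+1)/(m+2), which increases with m. Maximum at m = 11: 2·23/13 = 46/13.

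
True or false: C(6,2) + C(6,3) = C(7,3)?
True

Working:
Pascal's identity C(n,k) + C(n,k+1) = C(n+1,k+1): 15 + 20 = 35 = C(7,3).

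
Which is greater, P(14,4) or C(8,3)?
P(14,4)
P(14,4)=24,024, C(8,3)=56.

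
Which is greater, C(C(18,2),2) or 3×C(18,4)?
C(C(18,2),2)

C(C(18,2),2)=11,628, 3×C(18,4)=9,180.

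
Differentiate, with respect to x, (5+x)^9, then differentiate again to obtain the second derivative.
72(5+x)^7

First derivative: 9(5+x)^{8}. Second derivative: 9·8·(5+x)^{7} = 72(5+x)^{7}.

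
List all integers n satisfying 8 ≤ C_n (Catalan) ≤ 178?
4, 5, 6
C_3=5; C_4=14; C_5=42; C_6=132; C_7=429. So valid n = 4, 5, 6.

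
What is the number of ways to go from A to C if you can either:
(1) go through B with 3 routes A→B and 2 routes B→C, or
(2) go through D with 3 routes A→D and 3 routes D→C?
Route via B: 3×2=6. Route via D: 3×3=9. Total: 15.

Answer: 15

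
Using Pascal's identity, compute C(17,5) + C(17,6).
C(17,5) + C(17,6) = C(18,6) = 18,564.
Final answer: 18,564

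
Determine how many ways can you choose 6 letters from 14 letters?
C(14,6) = 14! / (6! × (14-6)!)
         = 14! / (6! × 8!)
         = 3,003

Answer: 3,003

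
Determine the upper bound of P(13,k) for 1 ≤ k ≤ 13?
P(13,k) increases in k, so maximum at k = 13: 13! = 6,227,020,800.

Answer: 6,227,020,800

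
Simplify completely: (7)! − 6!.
4,320

Reasoning: (7)! − 6! = (7)·6! − 6! = (7−1)·6! = 6·6! = 4,320.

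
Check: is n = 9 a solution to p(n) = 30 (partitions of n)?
Yes

Reasoning: Pentagonal recurrence p(n) = p(n−1) + p(n−2) − p(n−5) − p(n−7) + …: p(9) = p(8) + p(7) − p(4) − p(2) = 22 + 15 − 5 − 2 = 30, which equals 30.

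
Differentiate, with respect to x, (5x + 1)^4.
20(5x + 1)^3

Explanation: Chain rule: 4(5x+1)^{3} × 5 = 20(5x+1)^{3}.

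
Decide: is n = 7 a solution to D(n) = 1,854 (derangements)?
Yes

Reasoning: D(7) = (7-1)·[D(6) + D(5)] = 6·[265 + 44] = 1,854, which equals 1,854.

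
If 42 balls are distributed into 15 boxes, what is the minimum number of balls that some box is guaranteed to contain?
3

Explanation: Pigeonhole: ⌈42/15⌉ = 3.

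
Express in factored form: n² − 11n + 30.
Seek roots whose sum is 11 and product is 30: (5, 6). So n² − 11n + 30 = (n − 5)(n − 6).
Final answer: (n − 5)(n − 6)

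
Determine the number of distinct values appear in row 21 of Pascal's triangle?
11

Solution: Row 21 has entries C(21,0)..C(21,21); by symmetry C(21,k)=C(21,21-k), giving 11 distinct values.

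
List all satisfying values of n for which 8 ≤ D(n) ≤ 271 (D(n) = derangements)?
4, 5, 6

Using D(n) = (n−1)[D(n−1) + D(n−2)] with D(1)=0, D(2)=1: D(3)=2; D(4)=9; D(5)=44; D(6)=265; D(7)=1,854. So valid n = 4, 5, 6.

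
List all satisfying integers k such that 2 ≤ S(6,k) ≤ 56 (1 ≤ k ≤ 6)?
2, 5

Reasoning: S(6,1)=1; S(6,2)=31; S(6,3)=90; S(6,4)=65; S(6,5)=15; S(6,6)=1. So valid k = 2, 5.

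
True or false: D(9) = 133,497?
False

Solution: Derangements of 9 elements: D(9) = (9-1)·[D(8) + D(7)] = 8·[14,833 + 1,854] = 133,496.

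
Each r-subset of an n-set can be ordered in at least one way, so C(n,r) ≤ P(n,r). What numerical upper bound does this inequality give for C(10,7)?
604,800

P(10,7) = 10·9·8·7·6·5·4 = 604,800, so C(10,7) ≤ 604,800. (The bound is loose by a factor of 7! = 5,040: C(10,7) = 604,800/5,040 = 120.)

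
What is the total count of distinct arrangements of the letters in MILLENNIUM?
226,800

Word has 10 letters (M=2, I=2, L=2, E=1, N=2, U=1). Arrangements: 10!/Π(k!) = 226,800.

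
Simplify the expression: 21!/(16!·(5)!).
20,349

Reasoning: This is C(21,16) = 20,349.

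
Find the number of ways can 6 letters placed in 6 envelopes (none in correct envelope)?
265

Explanation: Using D(n) = (n-1)[D(n-1) + D(n-2)]:
D(6) = (6-1) × [D(5) + D(4)]
      = 5 × [44 + 9]
      = 5 × 53
      = 265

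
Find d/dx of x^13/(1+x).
(13x^12(1+x) - x^13)/(1+x)²

Explanation: Quotient rule: [13x^{12}(1+x) - x^13]/(1+x)².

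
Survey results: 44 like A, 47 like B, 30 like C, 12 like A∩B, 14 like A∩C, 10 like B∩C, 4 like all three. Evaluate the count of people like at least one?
89

Working:
|A∪B∪C| = 44+47+30-12-14-10+4 = 89.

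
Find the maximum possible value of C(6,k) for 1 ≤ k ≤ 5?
C(6,k) is maximised at the centre of the row: C(6,3) = 20.
Final answer: 20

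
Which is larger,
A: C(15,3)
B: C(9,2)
A

Reasoning: A=C(15,3)=455, B=C(9,2)=36.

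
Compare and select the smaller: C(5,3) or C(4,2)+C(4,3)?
By Pascal's identity: C(5,3) = C(4,2)+C(4,3) = 10. Equal.
Final answer: Equal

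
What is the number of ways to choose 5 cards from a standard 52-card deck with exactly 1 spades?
13 spades and 39 non-spades: C(13,1) × C(39,4) = 13 × 82251 = 1,069,263.

Answer: 1,069,263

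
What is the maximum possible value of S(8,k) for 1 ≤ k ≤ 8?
Row S(8,k) for k = 1..8 (via S(n,k) = k·S(n−1,k) + S(n−1,k−1)): 1, 127, 966, 1,701, 1,050, 266, 28, 1. The row is unimodal; maximum at k = 4: 1,701.

Answer: 1,701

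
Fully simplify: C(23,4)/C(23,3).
C(n,k+1)/C(n,k) = (n−k)/(k+1). Here (23−3)/(3+1) = 20/4 = 5.
Final answer: 5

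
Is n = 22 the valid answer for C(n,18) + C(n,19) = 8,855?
C(22,18) + C(22,19) = 7,315 + 1,540 = 8,855, which equals 8,855.
Final answer: Yes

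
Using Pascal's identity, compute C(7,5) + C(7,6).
28
C(7,5) + C(7,6) = C(8,6) = 28.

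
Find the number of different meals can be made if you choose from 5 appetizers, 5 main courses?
25
By the multiplication principle: 5 × 5 = 25.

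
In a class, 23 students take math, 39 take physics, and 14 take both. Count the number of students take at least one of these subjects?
48

Reasoning: |A∪B| = |A|+|B|-|A∩B| = 23+39-14 = 48.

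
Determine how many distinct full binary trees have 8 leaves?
Using the Catalan number formula: C_n = C(2n, n) / (n+1)
C_7 = C(14, 7) / (7+1)
     = 3432 / 8
     = 429
Final answer: 429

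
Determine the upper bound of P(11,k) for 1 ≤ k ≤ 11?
39,916,800

Solution: P(11,k) increases in k, so maximum at k = 11: 11! = 39,916,800.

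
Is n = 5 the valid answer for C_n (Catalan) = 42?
C_5 = C(10,5)/(5+1) = 252/6 = 42, which equals 42.
Final answer: Yes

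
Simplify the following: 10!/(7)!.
720

This equals 10×9×8 = 720.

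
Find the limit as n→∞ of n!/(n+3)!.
0

Explanation: n!/(n+3)! = 1/[(n+1)(n+2)(n+3)] → 0 as n → ∞.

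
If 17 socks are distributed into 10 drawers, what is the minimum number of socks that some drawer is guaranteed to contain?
2

Working:
Pigeonhole: ⌈17/10⌉ = 2.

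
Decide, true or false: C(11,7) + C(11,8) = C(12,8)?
True

Solution: Pascal's identity: LHS = 330 + 165 = 495; RHS = C(12,8) = 495. Both sides agree, so the statement holds.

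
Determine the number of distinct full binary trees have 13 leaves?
208,012

Using the Catalan number formula: C_n = C(2n, n) / (n+1)
C_12 = C(24, 12) / (12+1)
     = 2704156 / 13
     = 208,012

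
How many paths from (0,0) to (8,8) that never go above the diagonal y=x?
1,430

Counted by the Catalan number C_8: C_8 = C(16,8)/(8+1) = 12,870/9 = 1,430.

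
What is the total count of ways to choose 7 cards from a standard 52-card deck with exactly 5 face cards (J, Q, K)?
617,760

Solution: 12 face cards and 40 non-face cards: C(12,5) × C(40,2) = 792 × 780 = 617,760.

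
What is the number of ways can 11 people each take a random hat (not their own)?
14,684,570

Solution: Using D(n) = (n-1)[D(n-1) + D(n-2)]:
D(11) = (11-1) × [D(10) + D(9)]
      = 10 × [1334961 + 133496]
      = 10 × 1468457
      = 14,684,570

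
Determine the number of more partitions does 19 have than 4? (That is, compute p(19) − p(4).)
485

Explanation: Pentagonal recurrence p(n) = p(n−1) + p(n−2) − p(n−5) − p(n−7) + …: p(19) = p(18) + p(17) − p(14) − p(12) + p(7) + p(4) = 385 + 297 − 135 − 77 + 15 + 5 = 490.
p(4) = p(3) + p(2) = 3 + 2 = 5.
Difference = 490 − 5 = 485.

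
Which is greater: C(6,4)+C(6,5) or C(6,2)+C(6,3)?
First=21, Second=35.
Final answer: C(6,2)+C(6,3)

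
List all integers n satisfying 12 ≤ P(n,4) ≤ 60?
4

Reasoning: P(3,4)=0; P(4,4)=24; P(5,4)=120. So valid n = 4.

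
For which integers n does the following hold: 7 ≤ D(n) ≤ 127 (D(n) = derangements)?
4, 5

Using D(n) = (n−1)[D(n−1) + D(n−2)] with D(1)=0, D(2)=1: D(3)=2; D(4)=9; D(5)=44; D(6)=265. So valid n = 4, 5.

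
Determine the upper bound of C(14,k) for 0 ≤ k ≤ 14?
3,432
Maximum at k = 7: C(14,7) = 3,432.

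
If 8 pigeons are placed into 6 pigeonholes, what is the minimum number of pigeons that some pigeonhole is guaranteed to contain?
2

Reasoning: Pigeonhole: ⌈8/6⌉ = 2.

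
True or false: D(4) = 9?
True
Derangements of 4 elements: D(4) = (4-1)·[D(3) + D(2)] = 3·[2 + 1] = 9.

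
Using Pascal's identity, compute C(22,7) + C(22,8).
490,314
C(22,7) + C(22,8) = C(23,8) = 490,314.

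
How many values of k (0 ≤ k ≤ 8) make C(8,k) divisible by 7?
5

Explanation: Checking C(8,k) mod 7 for k = 0..8: divisible at k = 2, 3, 4, 5, 6. That's 5 values.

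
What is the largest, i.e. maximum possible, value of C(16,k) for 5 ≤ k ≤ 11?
12,870

C(16,k) is maximised at the centre of the row: C(16,8) = 12,870.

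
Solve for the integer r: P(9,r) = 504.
3

Reasoning: P(9,r) = 9·8·…·(9−r+1), a product of r factors. Multiplying down from 9: 9 = 9; 9·8 = 72; 9·8·7 = 504 ✓ (3 factors). So r = 3.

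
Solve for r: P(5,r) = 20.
2

Explanation: P(5,r) = 5·4·…·(5−r+1), a product of r factors. Multiplying down from 5: 5 = 5; 5·4 = 20 ✓ (2 factors). So r = 2.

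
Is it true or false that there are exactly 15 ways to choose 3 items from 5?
False
C(5,3) = 10 ≠ 15.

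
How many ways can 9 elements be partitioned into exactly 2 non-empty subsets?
255
This equals S(9,2), the Stirling number of the 2nd kind.
Using the Stirling recurrence: S(n,k) = k·S(n-1,k) + S(n-1,k-1)
S(9,2) = 2·S(8,2) + S(8,1)
         = 2·127 + 1
         = 254 + 1
         = 255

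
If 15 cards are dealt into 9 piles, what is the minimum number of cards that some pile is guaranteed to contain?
Pigeonhole: ⌈15/9⌉ = 2.
Final answer: 2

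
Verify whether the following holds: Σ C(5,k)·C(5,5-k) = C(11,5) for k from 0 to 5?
False

Explanation: Vandermonde's identity gives C(10,5) = 252; RHS C(11,5) = 462.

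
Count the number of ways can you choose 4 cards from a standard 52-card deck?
270,725

Working:
C(52,4) = 270,725.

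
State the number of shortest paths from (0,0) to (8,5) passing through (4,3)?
525

To (4,3): C(7,4)=35. From there: C(6,4)=15. Total: 525.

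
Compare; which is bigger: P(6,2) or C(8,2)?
P(6,2)=30, C(8,2)=28.

Answer: P(6,2)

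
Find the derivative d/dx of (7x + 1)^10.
70(7x + 1)^9

Solution: Chain rule: 10(7x+1)^{9} × 7 = 70(7x+1)^{9}.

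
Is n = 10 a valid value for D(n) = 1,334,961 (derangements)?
Yes

D(10) = (10-1)·[D(9) + D(8)] = 9·[133,496 + 14,833] = 1,334,961, which equals 1,334,961.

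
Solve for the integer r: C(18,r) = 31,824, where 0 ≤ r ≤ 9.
C(18,r) is increasing for 0 ≤ r ≤ 9. Stepping up (C(18,r+1) = C(18,r)·(18−r)/(r+1)): C(18,1) = 18, C(18,2) = 153, C(18,3) = 816, C(18,4) = 3,060, C(18,5) = 8,568, C(18,6) = 18,564, C(18,7) = 31,824 ✓. So r = 7.

Answer: 7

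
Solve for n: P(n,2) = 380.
20
P(n,2) = n(n−1) is increasing in n; n(n−1) ≈ (n−0.5)^2 = 380 gives n ≈ 20.0. Check: P(18,2) = 306, P(19,2) = 342, P(20,2) = 380 ✓. So n = 20.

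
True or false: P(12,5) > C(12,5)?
True

Solution: P(12,5) = 95,040 and C(12,5) = 792; P(n,r) = r! × C(n,r) so P > C whenever r ≥ 2.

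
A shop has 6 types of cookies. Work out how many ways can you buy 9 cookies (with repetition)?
2,002

Stars and bars: C(9+6-1, 9) = C(14, 9) = 2,002.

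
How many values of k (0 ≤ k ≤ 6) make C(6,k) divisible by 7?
0
Checking C(6,k) mod 7 for k = 0..6: none are divisible by 7. Count = 0.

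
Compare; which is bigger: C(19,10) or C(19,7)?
C(19,10)
C(19,10)=92,378, C(19,7)=50,388.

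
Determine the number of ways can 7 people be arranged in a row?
5,040

Working:
Arrangements of 7 distinct objects: 7! = 5,040.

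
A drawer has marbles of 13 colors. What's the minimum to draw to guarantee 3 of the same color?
27

Worst case: 2 of each = 26. One more: 27.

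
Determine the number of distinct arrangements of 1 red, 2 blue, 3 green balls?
60
Multinomial: 6!/(1! × 2! × 3!) = 60.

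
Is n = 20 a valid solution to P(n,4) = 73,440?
No

Working:
P(20,4) = 20·19·18·17 = 116,280, which does not equal 73,440.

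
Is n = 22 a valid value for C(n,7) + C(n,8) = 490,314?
C(22,7) + C(22,8) = 170,544 + 319,770 = 490,314, which equals 490,314.
Final answer: Yes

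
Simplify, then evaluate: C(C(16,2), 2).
7,140

Explanation: C(16,2) = 120, then C(120, 2) = 7,140.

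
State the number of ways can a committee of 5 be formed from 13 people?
1,287

Solution: C(13,5) = 13! / (5! × (13-5)!)
         = 13! / (5! × 8!)
         = 1,287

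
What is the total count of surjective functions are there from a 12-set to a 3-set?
519,156

Solution: Onto functions = 3! × S(12,3)
First compute S(12,3) via recurrence:
Using the Stirling recurrence: S(n,k) = k·S(n-1,k) + S(n-1,k-1)
S(12,3) = 3·S(11,3) + S(11,2)
         = 3·28501 + 1023
         = 85503 + 1023
         = 86,526
Then: 6 × 86526 = 519,156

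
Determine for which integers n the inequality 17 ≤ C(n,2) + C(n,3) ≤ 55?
5, 6

Working:
C(4,2)+C(4,3)=10; C(5,2)+C(5,3)=20; C(6,2)+C(6,3)=35; C(7,2)+C(7,3)=56. So valid n = 5, 6.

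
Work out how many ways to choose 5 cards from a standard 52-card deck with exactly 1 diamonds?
1,069,263
13 diamonds and 39 non-diamonds: C(13,1) × C(39,4) = 13 × 82251 = 1,069,263.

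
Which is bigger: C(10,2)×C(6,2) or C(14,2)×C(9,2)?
C(14,2)×C(9,2)

Reasoning: C(10,2)×C(6,2)=675, C(14,2)×C(9,2)=3,276.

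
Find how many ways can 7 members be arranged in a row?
5,040

Reasoning: Arrangements of 7 distinct objects: 7! = 5,040.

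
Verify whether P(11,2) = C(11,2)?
False
P(11,2) = 110 but C(11,2) = 55; they differ by a factor of 2! = 2, so the statement does not hold.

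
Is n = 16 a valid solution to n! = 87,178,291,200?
16! = 16·15! = 16·1,307,674,368,000 = 20,922,789,888,000, which does not equal 87,178,291,200.
Final answer: No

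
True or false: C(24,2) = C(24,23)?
False

Explanation: C(24,2) = 276 but C(24,23) = 24; symmetry gives C(24,2) = C(24,22), not C(24,23).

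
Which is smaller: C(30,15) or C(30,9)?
C(30,9)

C(30,15)=155,117,520, C(30,9)=14,307,150.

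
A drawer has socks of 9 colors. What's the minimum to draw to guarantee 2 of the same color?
10

Reasoning: Worst case: 1 of each = 9. One more: 10.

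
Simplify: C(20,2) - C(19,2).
19

C(20,2) - C(19,2) = C(19,1) = 19.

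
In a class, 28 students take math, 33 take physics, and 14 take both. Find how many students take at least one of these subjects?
47

Explanation: |A∪B| = |A|+|B|-|A∩B| = 28+33-14 = 47.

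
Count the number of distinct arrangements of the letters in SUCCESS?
420

Reasoning: Word has 7 letters (S=3, U=1, C=2, E=1). Arrangements: 7!/Π(k!) = 420.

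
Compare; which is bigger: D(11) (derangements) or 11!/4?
D(11)

Reasoning: D(11) = (11-1)·[D(10) + D(9)] = 10·[1,334,961 + 133,496] = 14,684,570; 11!/4 = 39,916,800/4 = 9,979,200.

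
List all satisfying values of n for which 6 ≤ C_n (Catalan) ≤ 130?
4, 5

Solution: C_3=5; C_4=14; C_5=42; C_6=132. So valid n = 4, 5.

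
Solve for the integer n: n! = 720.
6

Reasoning: n! is strictly increasing. 4! = 24, 5! = 120, 6! = 720 ✓. So n = 6.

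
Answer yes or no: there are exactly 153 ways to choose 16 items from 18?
Yes

Reasoning: C(18,16) = 153.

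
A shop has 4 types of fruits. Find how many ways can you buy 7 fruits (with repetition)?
120

Solution: Stars and bars: C(7+4-1, 7) = C(10, 7) = 120.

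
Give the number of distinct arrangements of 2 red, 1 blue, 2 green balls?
30

Reasoning: Multinomial: 5!/(2! × 1! × 2!) = 30.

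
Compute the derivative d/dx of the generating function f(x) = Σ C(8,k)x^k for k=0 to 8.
Term-by-term differentiation gives Σ k·C(8,k)x^{k-1} for k=1 to 8.
Final answer: Σ k·C(8,k)x^(k-1) for k=1 to 8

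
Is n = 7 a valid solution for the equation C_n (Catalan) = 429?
C_7 = C(14,7)/(7+1) = 3,432/8 = 429, which equals 429.
Final answer: Yes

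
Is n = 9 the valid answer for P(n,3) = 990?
No

Reasoning: P(9,3) = 9·8·7 = 504, which does not equal 990.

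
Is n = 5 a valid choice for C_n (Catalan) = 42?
Yes
C_5 = C(10,5)/(5+1) = 252/6 = 42, which equals 42.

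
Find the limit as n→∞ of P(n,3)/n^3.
1

P(n,3) = n(n-1)(n-2) ≈ n^3 for large n. Limit = 1.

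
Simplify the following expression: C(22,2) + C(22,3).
1,771

By Pascal's identity: C(23,3) = 1,771.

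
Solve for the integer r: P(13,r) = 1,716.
3

Explanation: P(13,r) = 13·12·…·(13−r+1), a product of r factors. Multiplying down from 13: 13 = 13; 13·12 = 156; 13·12·11 = 1,716 ✓ (3 factors). So r = 3.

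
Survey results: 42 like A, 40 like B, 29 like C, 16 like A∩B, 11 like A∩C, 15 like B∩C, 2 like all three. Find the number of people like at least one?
|A∪B∪C| = 42+40+29-16-11-15+2 = 71.
Final answer: 71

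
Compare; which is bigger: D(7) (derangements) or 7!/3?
D(7) = (7-1)·[D(6) + D(5)] = 6·[265 + 44] = 1,854; 7!/3 = 5,040/3 = 1,680.
Final answer: D(7)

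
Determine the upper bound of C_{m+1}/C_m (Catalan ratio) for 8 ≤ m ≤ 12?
C_{m+1}/C_m = 2(2m+1)/(m+2), which increases with m. Maximum at m = 12: 2·25/14 = 25/7.
Final answer: 25/7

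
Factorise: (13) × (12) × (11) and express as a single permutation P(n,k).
P(13,3) = 13!/(10)!

Working:
Product of 3 consecutive descending integers starting at 13: P(13,3) = 13!/10! = 1,716.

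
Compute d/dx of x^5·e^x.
(5x^4 + x^5)e^x
Product rule: d/dx[x^5]·e^x + x^5·d/dx[e^x] = 5x^{4}e^x + x^5e^x.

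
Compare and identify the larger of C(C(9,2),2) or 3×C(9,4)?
C(C(9,2),2)

Explanation: C(C(9,2),2)=630, 3×C(9,4)=378.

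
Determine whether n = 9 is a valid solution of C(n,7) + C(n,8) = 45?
Yes

C(9,7) + C(9,8) = 36 + 9 = 45, which equals 45.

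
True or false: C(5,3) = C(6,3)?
False

LHS = C(5,3) = 10; RHS = C(6,3) = 20. 10 ≠ 20, so the statement does not hold.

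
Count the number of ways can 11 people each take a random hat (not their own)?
Using D(n) = (n-1)[D(n-1) + D(n-2)]:
D(11) = (11-1) × [D(10) + D(9)]
      = 10 × [1334961 + 133496]
      = 10 × 1468457
      = 14,684,570
Final answer: 14,684,570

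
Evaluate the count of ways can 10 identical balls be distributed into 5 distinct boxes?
1,001

Explanation: C(10+5-1, 5-1) = C(14, 4) = 1,001.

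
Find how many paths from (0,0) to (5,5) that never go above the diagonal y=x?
42

Explanation: Counted by the Catalan number C_5: C_5 = C(10,5)/(5+1) = 252/6 = 42.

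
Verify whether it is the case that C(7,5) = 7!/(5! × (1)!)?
False

Reasoning: The correct denominator is 5!×2!, giving C(7,5) = 21; the stated RHS is 7!/(5!×1!) = 42 ≠ 21, so the statement does not hold.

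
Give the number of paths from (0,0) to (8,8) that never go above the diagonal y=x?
1,430

Solution: Counted by the Catalan number C_8: C_8 = C(16,8)/(8+1) = 12,870/9 = 1,430.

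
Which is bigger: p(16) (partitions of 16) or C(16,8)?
C(16,8)

Working:
Pentagonal recurrence p(n) = p(n−1) + p(n−2) − p(n−5) − p(n−7) + …: p(16) = p(15) + p(14) − p(11) − p(9) + p(4) + p(1) = 176 + 135 − 56 − 30 + 5 + 1 = 231; C(16,8) = 12,870.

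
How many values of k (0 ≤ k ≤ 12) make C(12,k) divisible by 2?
9

Reasoning: Checking C(12,k) mod 2 for k = 0..12: divisible at k = 1, 2, 3, 5, 6, 7, 9, 10, 11. That's 9 values.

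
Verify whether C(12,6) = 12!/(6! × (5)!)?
False

Working:
The correct denominator is 6!×6!, giving C(12,6) = 924; the stated RHS is 12!/(6!×5!) = 5,544 ≠ 924, so the statement does not hold.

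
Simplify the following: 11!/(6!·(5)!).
This is C(11,6) = 462.

Answer: 462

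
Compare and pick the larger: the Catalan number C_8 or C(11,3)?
C_8 = C(16,8)/(8+1) = 12,870/9 = 1,430; C(11,3) = 165.
Final answer: C_8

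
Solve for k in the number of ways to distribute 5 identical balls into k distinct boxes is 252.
6

Reasoning: Stars and bars: the count is C(5+k−1, k−1), increasing in k. k=4: C(8,3) = 56, k=5: C(9,4) = 126, k=6: C(10,5) = 252 ✓. So k = 6.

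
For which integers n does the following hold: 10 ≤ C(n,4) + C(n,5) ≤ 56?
6, 7

Solution: C(5,4)+C(5,5)=6; C(6,4)+C(6,5)=21; C(7,4)+C(7,5)=56; C(8,4)+C(8,5)=126. So valid n = 6, 7.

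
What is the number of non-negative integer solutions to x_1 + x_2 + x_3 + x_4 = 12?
455

Solution: C(12+4-1, 4-1) = 455.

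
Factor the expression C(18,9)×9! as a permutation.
P(18,9)

C(18,9)×9! = [18!/(9!(9)!)]×9! = 18!/(9)! = P(18,9) = 17,643,225,600.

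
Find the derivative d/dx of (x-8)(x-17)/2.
d/dx[(x-8)(x-17)] = (x-17) + (x-8) = 2x - 25. Dividing by 2 gives (2x - 25)/2.
Final answer: (2x - 25)/2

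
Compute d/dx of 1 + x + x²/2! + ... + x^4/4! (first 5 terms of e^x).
1 + x + x²/2! + ... + x^3/3!

Differentiating term by term gives the first 4 terms of e^x.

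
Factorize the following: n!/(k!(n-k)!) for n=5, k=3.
C(5,3) = 10

Working:
This is the binomial coefficient C(5,3) = 10.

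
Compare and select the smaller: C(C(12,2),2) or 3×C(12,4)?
3×C(12,4)
C(C(12,2),2)=2,145, 3×C(12,4)=1,485.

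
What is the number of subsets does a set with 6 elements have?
64

Reasoning: Each element can be included or excluded: 2^6 = 64.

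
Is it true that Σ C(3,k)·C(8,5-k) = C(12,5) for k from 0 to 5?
False
Vandermonde's identity gives C(11,5) = 462; RHS C(12,5) = 792.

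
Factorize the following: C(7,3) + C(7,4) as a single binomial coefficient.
C(8,4)

Working:
By Pascal's identity: C(7,3) + C(7,4) = C(8,4) = 70.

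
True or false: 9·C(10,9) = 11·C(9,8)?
False

Explanation: Absorption identity k·C(n,k) = n·C(n-1,k-1). LHS = 9·10 = 90; RHS = 11·9 = 99.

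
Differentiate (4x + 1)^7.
28(4x + 1)^6

Solution: Chain rule: 7(4x+1)^{6} × 4 = 28(4x+1)^{6}.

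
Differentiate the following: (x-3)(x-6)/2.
d/dx[(x-3)(x-6)] = (x-6) + (x-3) = 2x - 9. Dividing by 2 gives (2x - 9)/2.

Answer: (2x - 9)/2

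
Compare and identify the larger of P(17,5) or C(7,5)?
P(17,5)

Working:
P(17,5)=742,560, C(7,5)=21.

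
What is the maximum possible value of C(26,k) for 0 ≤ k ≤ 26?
10,400,600

Explanation: Maximum at k = 13: C(26,13) = 10,400,600.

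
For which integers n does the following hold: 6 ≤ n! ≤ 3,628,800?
3, 4, 5, 6, 7, 8, 9, 10

Reasoning: n! is strictly increasing; 3! = 6 and 10! = 3,628,800, so valid n = 3, 4, 5, 6, 7, 8, 9, 10.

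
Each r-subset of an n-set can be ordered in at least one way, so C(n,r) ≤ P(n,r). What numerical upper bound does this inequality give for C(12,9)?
79,833,600

Reasoning: P(12,9) = 12·11·10·9·8·7·6·5·4 = 79,833,600, so C(12,9) ≤ 79,833,600. (The bound is loose by a factor of 9! = 362,880: C(12,9) = 79,833,600/362,880 = 220.)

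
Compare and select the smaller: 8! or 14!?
8!=40,320, 14!=87,178,291,200. 14! > 8!.
Final answer: 8!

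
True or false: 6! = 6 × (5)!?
True

Explanation: By definition n! = n × (n-1)!, so 6! = 6 × 5!.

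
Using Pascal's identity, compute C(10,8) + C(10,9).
55

C(10,8) + C(10,9) = C(11,9) = 55.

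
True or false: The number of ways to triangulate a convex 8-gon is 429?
False

Triangulations of a convex 8-gon are counted by the Catalan number C_6: C_6 = C(12,6)/(6+1) = 924/7 = 132.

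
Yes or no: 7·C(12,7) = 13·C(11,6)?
No

Reasoning: Absorption identity k·C(n,k) = n·C(n-1,k-1). LHS = 7·792 = 5,544; RHS = 13·462 = 6,006.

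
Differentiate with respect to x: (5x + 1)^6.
30(5x + 1)^5

Explanation: Chain rule: 6(5x+1)^{5} × 5 = 30(5x+1)^{5}.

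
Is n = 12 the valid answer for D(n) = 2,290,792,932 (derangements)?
No

Reasoning: D(12) = (12-1)·[D(11) + D(10)] = 11·[14,684,570 + 1,334,961] = 176,214,841, which does not equal 2,290,792,932.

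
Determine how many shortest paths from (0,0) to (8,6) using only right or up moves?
3,003

Choose 8 rights from 14 moves: C(14,8) = 3,003.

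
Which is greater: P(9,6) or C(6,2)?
P(9,6)

P(9,6)=60,480, C(6,2)=15.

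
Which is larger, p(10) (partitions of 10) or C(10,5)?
Pentagonal recurrence p(n) = p(n−1) + p(n−2) − p(n−5) − p(n−7) + …: p(10) = p(9) + p(8) − p(5) − p(3) = 30 + 22 − 7 − 3 = 42; C(10,5) = 252.

Answer: C(10,5)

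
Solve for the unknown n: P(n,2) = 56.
P(n,2) = n(n−1) is increasing in n; n(n−1) ≈ (n−0.5)^2 = 56 gives n ≈ 8.0. Check: P(6,2) = 30, P(7,2) = 42, P(8,2) = 56 ✓. So n = 8.

Answer: 8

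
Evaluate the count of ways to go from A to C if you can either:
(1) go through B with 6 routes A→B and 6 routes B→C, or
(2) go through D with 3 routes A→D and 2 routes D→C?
42

Explanation: Route via B: 6×6=36. Route via D: 3×2=6. Total: 42.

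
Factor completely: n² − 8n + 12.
(n − 2)(n − 6)

Seek roots whose sum is 8 and product is 12: (2, 6). So n² − 8n + 12 = (n − 2)(n − 6).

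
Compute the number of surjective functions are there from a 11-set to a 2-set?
2,046

Solution: Onto functions = 2! × S(11,2)
First compute S(11,2) via recurrence:
Using the Stirling recurrence: S(n,k) = k·S(n-1,k) + S(n-1,k-1)
S(11,2) = 2·S(10,2) + S(10,1)
         = 2·511 + 1
         = 1022 + 1
         = 1,023
Then: 2 × 1023 = 2,046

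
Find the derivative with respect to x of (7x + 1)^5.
Chain rule: 5(7x+1)^{4} × 7 = 35(7x+1)^{4}.
Final answer: 35(7x + 1)^4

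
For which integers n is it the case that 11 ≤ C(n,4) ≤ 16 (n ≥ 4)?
6

Working:
C(5,4)=5; C(6,4)=15; C(7,4)=35. So valid n = 6.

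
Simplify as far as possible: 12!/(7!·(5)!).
792

Working:
This is C(12,7) = 792.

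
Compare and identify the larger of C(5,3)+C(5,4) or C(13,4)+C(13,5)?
C(13,4)+C(13,5)

Solution: First=15, Second=2,002.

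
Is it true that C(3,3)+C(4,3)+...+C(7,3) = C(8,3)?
Hockey stick identity gives Σ = C(8,4) = 70; RHS C(8,3) = 56.
Final answer: False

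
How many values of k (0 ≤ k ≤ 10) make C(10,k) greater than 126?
3

Working:
Row 10 is unimodal and symmetric about k=10/2. C(10,3)=120 ≤ 126; C(10,4)=210 > 126; by symmetry C(10,k) > 126 for k = 4..6. That's 6 - 4 + 1 = 3 values.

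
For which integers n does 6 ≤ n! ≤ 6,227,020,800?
3, 4, 5, 6, 7, 8, 9, 10, 11, 12, 13

n! is strictly increasing; 3! = 6 and 13! = 6,227,020,800, so valid n = 3, 4, 5, 6, 7, 8, 9, 10, 11, 12, 13.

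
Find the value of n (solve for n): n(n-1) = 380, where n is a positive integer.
n² − n − 380 = 0, so n = (1 ± √(1 + 4·380))/2 = (1 ± √1,521)/2 = (1 ± 39)/2, i.e. n = 20 or n = -19. Taking the positive root, n = 20 (check: 20×19 = 380).

Answer: 20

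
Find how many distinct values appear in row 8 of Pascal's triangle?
5

Solution: Row 8 has entries C(8,0)..C(8,8); by symmetry C(8,k)=C(8,8-k), giving 5 distinct values.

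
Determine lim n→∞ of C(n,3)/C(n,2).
∞

Explanation: C(n,3)/C(n,2) = (n-2)/3 → ∞ as n → ∞.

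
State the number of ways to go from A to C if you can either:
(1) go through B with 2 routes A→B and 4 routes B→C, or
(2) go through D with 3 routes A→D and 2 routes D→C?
14

Solution: Route via B: 2×4=8. Route via D: 3×2=6. Total: 14.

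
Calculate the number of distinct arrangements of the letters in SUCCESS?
420

Explanation: Word has 7 letters (S=3, U=1, C=2, E=1). Arrangements: 7!/Π(k!) = 420.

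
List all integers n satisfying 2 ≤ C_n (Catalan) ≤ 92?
C_1=1; C_2=2; C_3=5; C_4=14; C_5=42; C_6=132. So valid n = 2, 3, 4, 5.

Answer: 2, 3, 4, 5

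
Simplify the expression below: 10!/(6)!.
5,040
This equals 10×9×...×7 = 5,040.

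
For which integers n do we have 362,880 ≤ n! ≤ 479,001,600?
n! is strictly increasing; 9! = 362,880 and 12! = 479,001,600, so valid n = 9, 10, 11, 12.

Answer: 9, 10, 11, 12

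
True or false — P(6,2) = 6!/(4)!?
Permutation formula P(n,k) = n!/(n-k)!: 6!/4! = 720/24 = 30 = P(6,2). The statement holds.

Answer: True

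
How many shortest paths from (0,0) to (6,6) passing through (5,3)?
To (5,3): C(8,5)=56. From there: C(4,1)=4. Total: 224.
Final answer: 224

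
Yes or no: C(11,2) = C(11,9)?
Yes

Solution: Symmetry C(n,k) = C(n,n-k): C(11,2) = 55 and C(11,9) = 55. Both sides agree, so the statement holds.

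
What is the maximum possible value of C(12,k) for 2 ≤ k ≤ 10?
C(12,k) is maximised at the centre of the row: C(12,6) = 924.

Answer: 924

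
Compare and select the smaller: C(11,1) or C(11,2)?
C(11,1)

C(11,1)=11, C(11,2)=55.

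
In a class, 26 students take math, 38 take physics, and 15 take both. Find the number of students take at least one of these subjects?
49

Working:
|A∪B| = |A|+|B|-|A∩B| = 26+38-15 = 49.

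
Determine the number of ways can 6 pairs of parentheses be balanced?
Using the Catalan number formula: C_n = C(2n, n) / (n+1)
C_6 = C(12, 6) / (6+1)
     = 924 / 7
     = 132
Final answer: 132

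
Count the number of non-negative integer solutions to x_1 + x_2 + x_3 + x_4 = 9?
C(9+4-1, 4-1) = 220.
Final answer: 220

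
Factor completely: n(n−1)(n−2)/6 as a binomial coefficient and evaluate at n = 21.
C(n,3); C(21,3) = 1,330

n(n−1)(n−2)/6 = n!/(3!(n−3)!) = C(n,3). At n = 21: C(21,3) = 1,330.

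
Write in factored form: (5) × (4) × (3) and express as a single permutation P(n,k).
P(5,3) = 5!/(2)!

Working:
Product of 3 consecutive descending integers starting at 5: P(5,3) = 5!/2! = 60.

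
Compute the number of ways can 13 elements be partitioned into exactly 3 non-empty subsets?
This equals S(13,3), the Stirling number of the 2nd kind.
Using the Stirling recurrence: S(n,k) = k·S(n-1,k) + S(n-1,k-1)
S(13,3) = 3·S(12,3) + S(12,2)
         = 3·86526 + 2047
         = 259578 + 2047
         = 261,625
Final answer: 261,625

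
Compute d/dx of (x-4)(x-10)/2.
d/dx[(x-4)(x-10)] = (x-10) + (x-4) = 2x - 14. Dividing by 2 gives (2x - 14)/2.

Answer: (2x - 14)/2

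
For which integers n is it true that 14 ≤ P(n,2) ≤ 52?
5, 6, 7

Reasoning: P(4,2)=12; P(5,2)=20; P(6,2)=30; P(7,2)=42; P(8,2)=56. So valid n = 5, 6, 7.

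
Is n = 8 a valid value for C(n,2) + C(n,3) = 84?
C(8,2) + C(8,3) = 28 + 56 = 84, which equals 84.

Answer: Yes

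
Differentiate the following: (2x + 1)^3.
Chain rule: 3(2x+1)^{2} × 2 = 6(2x+1)^{2}.

Answer: 6(2x + 1)^2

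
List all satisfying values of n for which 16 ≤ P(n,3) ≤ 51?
4
P(3,3)=6; P(4,3)=24; P(5,3)=60. So valid n = 4.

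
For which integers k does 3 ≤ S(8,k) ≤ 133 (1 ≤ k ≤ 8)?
2, 7

S(8,1)=1; S(8,2)=127; S(8,3)=966; S(8,4)=1,701; S(8,5)=1,050; S(8,6)=266; S(8,7)=28; S(8,8)=1. So valid k = 2, 7.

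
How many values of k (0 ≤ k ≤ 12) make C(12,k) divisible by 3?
9

Reasoning: Checking C(12,k) mod 3 for k = 0..12: divisible at k = 1, 2, 4, 5, 6, 7, 8, 10, 11. That's 9 values.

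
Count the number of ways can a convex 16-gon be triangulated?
Using the Catalan number formula: C_n = C(2n, n) / (n+1)
C_14 = C(28, 14) / (14+1)
     = 40116600 / 15
     = 2,674,440

Answer: 2,674,440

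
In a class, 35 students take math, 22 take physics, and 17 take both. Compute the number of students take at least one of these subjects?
|A∪B| = |A|+|B|-|A∩B| = 35+22-17 = 40.
Final answer: 40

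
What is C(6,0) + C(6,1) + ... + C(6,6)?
64
Sum of binomial coefficients = 2^6 = 64.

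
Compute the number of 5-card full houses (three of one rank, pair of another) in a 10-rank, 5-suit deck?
9,000

Triple rank: 10. Triple suits: C(5,3)=10. Pair rank: 9. Pair suits: C(5,2)=10. Total: 9,000.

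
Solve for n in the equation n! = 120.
5

n! is strictly increasing. 3! = 6, 4! = 24, 5! = 120 ✓. So n = 5.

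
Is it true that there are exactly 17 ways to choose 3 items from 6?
False

C(6,3) = 20 ≠ 17.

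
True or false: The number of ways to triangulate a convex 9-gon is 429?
True

Explanation: Triangulations of a convex 9-gon are counted by the Catalan number C_7: C_7 = C(14,7)/(7+1) = 3,432/8 = 429.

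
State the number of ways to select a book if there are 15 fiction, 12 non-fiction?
27

Explanation: By the addition principle: 15 + 12 = 27.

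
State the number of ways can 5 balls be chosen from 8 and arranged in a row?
P(8,5) = 8!/(8-5)! = 6,720.

Answer: 6,720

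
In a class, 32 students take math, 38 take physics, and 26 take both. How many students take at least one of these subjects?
|A∪B| = |A|+|B|-|A∩B| = 32+38-26 = 44.
Final answer: 44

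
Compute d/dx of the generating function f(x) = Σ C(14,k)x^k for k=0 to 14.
Σ k·C(14,k)x^(k-1) for k=1 to 14
Term-by-term differentiation gives Σ k·C(14,k)x^{k-1} for k=1 to 14.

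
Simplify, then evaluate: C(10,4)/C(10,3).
C(n,k+1)/C(n,k) = (n−k)/(k+1). Here (10−3)/(3+1) = 7/4 = 7/4.

Answer: 7/4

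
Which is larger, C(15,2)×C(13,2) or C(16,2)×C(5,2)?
C(15,2)×C(13,2)

Explanation: C(15,2)×C(13,2)=8,190, C(16,2)×C(5,2)=1,200.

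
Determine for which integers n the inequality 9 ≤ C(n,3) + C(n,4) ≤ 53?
C(4,3)+C(4,4)=5; C(5,3)+C(5,4)=15; C(6,3)+C(6,4)=35; C(7,3)+C(7,4)=70. So valid n = 5, 6.

Answer: 5, 6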